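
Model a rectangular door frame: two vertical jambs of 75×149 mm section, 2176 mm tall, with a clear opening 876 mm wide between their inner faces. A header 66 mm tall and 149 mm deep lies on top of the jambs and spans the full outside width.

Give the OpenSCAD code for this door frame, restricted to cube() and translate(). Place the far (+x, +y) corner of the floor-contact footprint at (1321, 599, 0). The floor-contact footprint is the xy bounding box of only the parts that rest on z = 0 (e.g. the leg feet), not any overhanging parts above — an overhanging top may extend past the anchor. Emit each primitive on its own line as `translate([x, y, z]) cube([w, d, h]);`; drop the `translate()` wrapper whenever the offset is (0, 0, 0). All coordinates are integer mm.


translate([295, 450, 0]) cube([75, 149, 2176]);
translate([1246, 450, 0]) cube([75, 149, 2176]);
translate([295, 450, 2176]) cube([1026, 149, 66]);


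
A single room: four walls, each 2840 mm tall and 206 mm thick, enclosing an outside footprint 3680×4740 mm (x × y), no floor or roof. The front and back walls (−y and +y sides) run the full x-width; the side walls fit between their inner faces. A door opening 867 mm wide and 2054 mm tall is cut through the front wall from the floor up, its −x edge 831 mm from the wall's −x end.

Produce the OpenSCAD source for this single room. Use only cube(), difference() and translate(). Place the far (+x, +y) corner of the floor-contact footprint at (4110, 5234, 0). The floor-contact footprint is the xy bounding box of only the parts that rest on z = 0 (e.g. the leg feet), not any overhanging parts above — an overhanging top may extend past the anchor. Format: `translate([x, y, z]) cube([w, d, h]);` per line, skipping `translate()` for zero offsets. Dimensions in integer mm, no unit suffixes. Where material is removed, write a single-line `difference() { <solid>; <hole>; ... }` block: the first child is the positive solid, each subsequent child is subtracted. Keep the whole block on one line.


difference() { translate([430, 494, 0]) cube([3680, 206, 2840]); translate([1261, 494, 0]) cube([867, 206, 2054]); }
translate([430, 5028, 0]) cube([3680, 206, 2840]);
translate([430, 700, 0]) cube([206, 4328, 2840]);
translate([3904, 700, 0]) cube([206, 4328, 2840]);


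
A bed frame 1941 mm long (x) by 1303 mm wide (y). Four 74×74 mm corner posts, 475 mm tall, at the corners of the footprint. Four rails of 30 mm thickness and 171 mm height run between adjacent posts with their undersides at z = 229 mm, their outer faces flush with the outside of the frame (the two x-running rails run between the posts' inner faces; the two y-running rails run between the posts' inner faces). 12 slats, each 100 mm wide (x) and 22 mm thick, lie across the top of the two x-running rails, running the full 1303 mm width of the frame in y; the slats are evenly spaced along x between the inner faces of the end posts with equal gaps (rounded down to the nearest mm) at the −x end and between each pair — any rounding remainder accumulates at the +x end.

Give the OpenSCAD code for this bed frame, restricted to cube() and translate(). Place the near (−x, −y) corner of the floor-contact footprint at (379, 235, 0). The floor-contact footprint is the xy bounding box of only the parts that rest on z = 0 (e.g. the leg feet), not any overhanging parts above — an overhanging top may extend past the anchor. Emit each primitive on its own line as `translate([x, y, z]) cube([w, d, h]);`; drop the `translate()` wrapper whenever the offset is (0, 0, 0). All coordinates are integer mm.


translate([379, 235, 0]) cube([74, 74, 475]);
translate([379, 1464, 0]) cube([74, 74, 475]);
translate([2246, 235, 0]) cube([74, 74, 475]);
translate([2246, 1464, 0]) cube([74, 74, 475]);
translate([453, 235, 229]) cube([1793, 30, 171]);
translate([453, 1508, 229]) cube([1793, 30, 171]);
translate([379, 309, 229]) cube([30, 1155, 171]);
translate([2290, 309, 229]) cube([30, 1155, 171]);
translate([498, 235, 400]) cube([100, 1303, 22]);
translate([643, 235, 400]) cube([100, 1303, 22]);
translate([788, 235, 400]) cube([100, 1303, 22]);
translate([933, 235, 400]) cube([100, 1303, 22]);
translate([1078, 235, 400]) cube([100, 1303, 22]);
translate([1223, 235, 400]) cube([100, 1303, 22]);
translate([1368, 235, 400]) cube([100, 1303, 22]);
translate([1513, 235, 400]) cube([100, 1303, 22]);
translate([1658, 235, 400]) cube([100, 1303, 22]);
translate([1803, 235, 400]) cube([100, 1303, 22]);
translate([1948, 235, 400]) cube([100, 1303, 22]);
translate([2093, 235, 400]) cube([100, 1303, 22]);


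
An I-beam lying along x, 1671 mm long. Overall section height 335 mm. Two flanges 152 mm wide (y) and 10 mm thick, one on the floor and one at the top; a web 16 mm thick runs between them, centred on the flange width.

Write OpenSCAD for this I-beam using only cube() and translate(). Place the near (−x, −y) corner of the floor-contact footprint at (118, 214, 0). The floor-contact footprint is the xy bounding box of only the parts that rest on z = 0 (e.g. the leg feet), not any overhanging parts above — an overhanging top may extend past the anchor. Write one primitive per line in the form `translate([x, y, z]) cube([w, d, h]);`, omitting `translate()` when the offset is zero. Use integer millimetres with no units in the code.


translate([118, 214, 0]) cube([1671, 152, 10]);
translate([118, 282, 10]) cube([1671, 16, 315]);
translate([118, 214, 325]) cube([1671, 152, 10]);


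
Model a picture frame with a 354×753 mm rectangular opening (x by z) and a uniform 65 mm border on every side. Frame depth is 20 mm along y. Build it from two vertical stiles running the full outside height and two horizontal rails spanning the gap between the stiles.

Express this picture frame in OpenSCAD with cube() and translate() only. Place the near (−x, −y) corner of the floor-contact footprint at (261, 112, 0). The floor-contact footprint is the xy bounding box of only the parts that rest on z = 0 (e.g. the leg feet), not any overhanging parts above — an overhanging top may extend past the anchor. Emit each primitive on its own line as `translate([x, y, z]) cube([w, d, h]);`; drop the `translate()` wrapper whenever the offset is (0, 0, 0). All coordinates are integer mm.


translate([261, 112, 0]) cube([65, 20, 883]);
translate([680, 112, 0]) cube([65, 20, 883]);
translate([326, 112, 0]) cube([354, 20, 65]);
translate([326, 112, 818]) cube([354, 20, 65]);


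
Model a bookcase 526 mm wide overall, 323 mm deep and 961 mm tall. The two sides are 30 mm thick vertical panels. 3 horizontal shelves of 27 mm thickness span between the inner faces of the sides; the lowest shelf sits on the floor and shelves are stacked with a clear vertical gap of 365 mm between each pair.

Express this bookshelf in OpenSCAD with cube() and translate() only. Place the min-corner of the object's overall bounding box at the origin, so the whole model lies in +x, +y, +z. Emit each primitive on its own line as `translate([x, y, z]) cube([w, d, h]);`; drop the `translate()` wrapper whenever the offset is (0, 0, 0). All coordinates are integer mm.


cube([30, 323, 961]);
translate([496, 0, 0]) cube([30, 323, 961]);
translate([30, 0, 0]) cube([466, 323, 27]);
translate([30, 0, 392]) cube([466, 323, 27]);
translate([30, 0, 784]) cube([466, 323, 27]);


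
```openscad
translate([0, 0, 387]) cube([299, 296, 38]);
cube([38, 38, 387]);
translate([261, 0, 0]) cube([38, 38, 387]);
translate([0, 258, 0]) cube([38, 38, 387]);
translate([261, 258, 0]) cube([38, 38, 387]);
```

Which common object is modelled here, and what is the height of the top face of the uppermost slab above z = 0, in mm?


A stool. The seat height is 425 mm.

A 299×296×38 slab at z = 387 on four corner posts — a stool. The seat top is 387 + 38 = 425 mm.


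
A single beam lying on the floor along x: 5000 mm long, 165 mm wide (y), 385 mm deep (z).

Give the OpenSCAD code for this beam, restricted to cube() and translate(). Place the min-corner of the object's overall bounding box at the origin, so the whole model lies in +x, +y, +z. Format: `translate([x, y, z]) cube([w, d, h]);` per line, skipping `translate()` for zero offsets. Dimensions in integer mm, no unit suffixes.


cube([5000, 165, 385]);


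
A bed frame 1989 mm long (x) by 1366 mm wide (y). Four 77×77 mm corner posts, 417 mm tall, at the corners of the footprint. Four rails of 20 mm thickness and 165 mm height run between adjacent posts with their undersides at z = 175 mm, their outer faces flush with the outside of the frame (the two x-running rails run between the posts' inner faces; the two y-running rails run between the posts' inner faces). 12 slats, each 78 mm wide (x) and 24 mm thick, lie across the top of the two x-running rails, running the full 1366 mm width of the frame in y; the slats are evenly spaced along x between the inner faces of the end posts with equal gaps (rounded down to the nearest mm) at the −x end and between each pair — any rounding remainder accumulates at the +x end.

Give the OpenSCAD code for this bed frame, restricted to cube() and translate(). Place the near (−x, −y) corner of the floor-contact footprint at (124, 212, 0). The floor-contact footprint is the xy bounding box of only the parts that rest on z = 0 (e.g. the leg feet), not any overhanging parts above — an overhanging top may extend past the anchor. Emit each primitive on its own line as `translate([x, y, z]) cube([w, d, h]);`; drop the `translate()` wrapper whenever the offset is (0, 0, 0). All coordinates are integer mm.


// slat z = rail_z + rail_h = 175 + 165 = 340
// slat gap = ⌊(1835 − 12·78) / 13⌋ = 69
translate([124, 212, 0]) cube([77, 77, 417]);
translate([124, 1501, 0]) cube([77, 77, 417]);
translate([2036, 212, 0]) cube([77, 77, 417]);
translate([2036, 1501, 0]) cube([77, 77, 417]);
translate([201, 212, 175]) cube([1835, 20, 165]);
translate([201, 1558, 175]) cube([1835, 20, 165]);
translate([124, 289, 175]) cube([20, 1212, 165]);
translate([2093, 289, 175]) cube([20, 1212, 165]);
translate([270, 212, 340]) cube([78, 1366, 24]);
translate([417, 212, 340]) cube([78, 1366, 24]);
translate([564, 212, 340]) cube([78, 1366, 24]);
translate([711, 212, 340]) cube([78, 1366, 24]);
translate([858, 212, 340]) cube([78, 1366, 24]);
translate([1005, 212, 340]) cube([78, 1366, 24]);
translate([1152, 212, 340]) cube([78, 1366, 24]);
translate([1299, 212, 340]) cube([78, 1366, 24]);
translate([1446, 212, 340]) cube([78, 1366, 24]);
translate([1593, 212, 340]) cube([78, 1366, 24]);
translate([1740, 212, 340]) cube([78, 1366, 24]);
translate([1887, 212, 340]) cube([78, 1366, 24]);


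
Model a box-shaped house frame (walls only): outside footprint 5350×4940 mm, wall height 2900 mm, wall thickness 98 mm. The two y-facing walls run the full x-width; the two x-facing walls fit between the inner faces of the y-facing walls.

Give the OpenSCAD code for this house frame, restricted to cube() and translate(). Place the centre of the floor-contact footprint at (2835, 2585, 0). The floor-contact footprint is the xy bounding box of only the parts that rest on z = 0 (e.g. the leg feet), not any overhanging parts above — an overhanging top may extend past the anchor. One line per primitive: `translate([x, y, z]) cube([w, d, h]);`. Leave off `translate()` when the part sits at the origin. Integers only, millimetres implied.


translate([160, 115, 0]) cube([5350, 98, 2900]);
translate([160, 4957, 0]) cube([5350, 98, 2900]);
translate([160, 213, 0]) cube([98, 4744, 2900]);
translate([5412, 213, 0]) cube([98, 4744, 2900]);


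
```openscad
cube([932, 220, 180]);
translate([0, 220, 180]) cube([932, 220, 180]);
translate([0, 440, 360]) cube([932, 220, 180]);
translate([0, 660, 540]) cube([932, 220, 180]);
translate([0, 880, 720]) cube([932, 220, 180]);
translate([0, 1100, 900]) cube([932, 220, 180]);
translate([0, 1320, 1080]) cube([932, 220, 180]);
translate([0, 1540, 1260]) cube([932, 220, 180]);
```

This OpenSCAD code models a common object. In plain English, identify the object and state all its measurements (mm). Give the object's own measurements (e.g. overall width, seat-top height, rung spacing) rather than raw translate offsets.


A straight staircase of 8 solid steps. Each step is 932 mm wide (x), 220 mm deep (y, the going) and 180 mm tall (the rise). The first step rests on the floor; each subsequent step sits one going further in +y and one rise higher in +z, directly behind and above the previous step with no overlap.


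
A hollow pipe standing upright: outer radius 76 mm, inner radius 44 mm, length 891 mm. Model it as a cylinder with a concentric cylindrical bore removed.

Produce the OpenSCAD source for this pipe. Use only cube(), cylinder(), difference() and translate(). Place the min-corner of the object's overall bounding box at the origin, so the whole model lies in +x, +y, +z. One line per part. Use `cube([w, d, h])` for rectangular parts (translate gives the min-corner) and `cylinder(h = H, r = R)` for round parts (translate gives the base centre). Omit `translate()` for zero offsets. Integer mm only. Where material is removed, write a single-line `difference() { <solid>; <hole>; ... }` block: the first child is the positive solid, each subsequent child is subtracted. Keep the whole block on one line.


difference() { translate([76, 76, 0]) cylinder(h = 891, r = 76); translate([76, 76, 0]) cylinder(h = 891, r = 44); }


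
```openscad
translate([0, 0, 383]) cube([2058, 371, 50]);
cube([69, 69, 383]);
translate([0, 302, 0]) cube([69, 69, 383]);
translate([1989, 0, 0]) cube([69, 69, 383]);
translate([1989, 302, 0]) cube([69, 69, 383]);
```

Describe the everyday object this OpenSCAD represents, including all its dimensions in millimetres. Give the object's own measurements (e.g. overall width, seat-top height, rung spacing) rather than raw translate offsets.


A long wooden bench with a 2058 mm (x) × 371 mm (y) seat, 50 mm thick, its top surface 433 mm above the floor. Four 69 mm square legs at the seat corners, flush with the edges, run from z = 0 to the seat underside.


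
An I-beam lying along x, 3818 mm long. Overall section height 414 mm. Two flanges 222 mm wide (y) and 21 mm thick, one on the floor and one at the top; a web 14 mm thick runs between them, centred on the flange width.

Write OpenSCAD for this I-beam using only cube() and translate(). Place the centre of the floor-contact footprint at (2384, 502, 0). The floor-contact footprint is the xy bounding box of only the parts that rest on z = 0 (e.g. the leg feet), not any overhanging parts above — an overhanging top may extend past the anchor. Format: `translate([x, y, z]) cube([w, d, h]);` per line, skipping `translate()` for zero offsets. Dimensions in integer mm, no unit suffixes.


translate([475, 391, 0]) cube([3818, 222, 21]);
translate([475, 495, 21]) cube([3818, 14, 372]);
translate([475, 391, 393]) cube([3818, 222, 21]);


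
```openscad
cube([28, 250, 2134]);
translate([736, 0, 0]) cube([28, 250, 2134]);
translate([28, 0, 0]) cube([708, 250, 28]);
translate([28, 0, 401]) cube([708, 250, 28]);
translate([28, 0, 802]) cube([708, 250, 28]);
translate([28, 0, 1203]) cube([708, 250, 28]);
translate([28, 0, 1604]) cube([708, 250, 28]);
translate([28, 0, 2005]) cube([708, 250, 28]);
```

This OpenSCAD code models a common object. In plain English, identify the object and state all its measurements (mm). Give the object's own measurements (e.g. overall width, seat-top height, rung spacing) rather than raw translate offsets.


An open bookshelf. Two side panels, each 28 mm thick, 250 mm deep and 2134 mm tall, stand 764 mm apart (outside-to-outside). Between them sit 6 shelves, each 28 mm thick and 250 mm deep, spanning the full gap between the sides. The bottom shelf rests on the floor (its underside at z = 0) and the clear gap between one shelf's top and the next shelf's underside is 373 mm.


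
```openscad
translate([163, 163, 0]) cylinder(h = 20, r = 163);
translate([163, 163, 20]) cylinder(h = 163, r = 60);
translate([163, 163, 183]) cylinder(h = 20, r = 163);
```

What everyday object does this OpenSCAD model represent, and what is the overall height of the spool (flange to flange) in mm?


A spool. The overall height is 203 mm.

Three coaxial cylinders, large–small–large — a spool. Two 20 mm flanges and a 163 mm core give 20 + 163 + 20 = 203 mm.


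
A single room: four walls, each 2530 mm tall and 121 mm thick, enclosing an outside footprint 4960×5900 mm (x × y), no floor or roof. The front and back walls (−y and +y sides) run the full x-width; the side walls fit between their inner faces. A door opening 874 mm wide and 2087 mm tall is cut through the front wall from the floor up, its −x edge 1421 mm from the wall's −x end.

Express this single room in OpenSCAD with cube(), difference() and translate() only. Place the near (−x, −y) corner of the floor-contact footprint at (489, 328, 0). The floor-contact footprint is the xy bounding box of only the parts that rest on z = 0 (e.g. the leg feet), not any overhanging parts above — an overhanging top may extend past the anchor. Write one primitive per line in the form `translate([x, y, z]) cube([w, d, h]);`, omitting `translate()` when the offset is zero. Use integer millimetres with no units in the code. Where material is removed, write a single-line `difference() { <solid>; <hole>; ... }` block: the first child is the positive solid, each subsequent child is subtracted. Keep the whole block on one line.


difference() { translate([489, 328, 0]) cube([4960, 121, 2530]); translate([1910, 328, 0]) cube([874, 121, 2087]); }
translate([489, 6107, 0]) cube([4960, 121, 2530]);
translate([489, 449, 0]) cube([121, 5658, 2530]);
translate([5328, 449, 0]) cube([121, 5658, 2530]);


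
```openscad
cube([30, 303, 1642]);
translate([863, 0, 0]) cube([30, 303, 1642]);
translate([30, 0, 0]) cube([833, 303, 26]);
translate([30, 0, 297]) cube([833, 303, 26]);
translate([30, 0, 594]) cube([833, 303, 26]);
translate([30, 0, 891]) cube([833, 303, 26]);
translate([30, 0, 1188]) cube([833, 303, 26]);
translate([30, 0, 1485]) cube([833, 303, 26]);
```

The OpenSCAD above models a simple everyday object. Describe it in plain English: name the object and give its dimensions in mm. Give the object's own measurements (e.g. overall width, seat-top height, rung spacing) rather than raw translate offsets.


An open bookshelf. Two side panels, each 30 mm thick, 303 mm deep and 1642 mm tall, stand 893 mm apart (outside-to-outside). Between them sit 6 shelves, each 26 mm thick and 303 mm deep, spanning the full gap between the sides. The bottom shelf rests on the floor (its underside at z = 0) and the clear gap between one shelf's top and the next shelf's underside is 271 mm.


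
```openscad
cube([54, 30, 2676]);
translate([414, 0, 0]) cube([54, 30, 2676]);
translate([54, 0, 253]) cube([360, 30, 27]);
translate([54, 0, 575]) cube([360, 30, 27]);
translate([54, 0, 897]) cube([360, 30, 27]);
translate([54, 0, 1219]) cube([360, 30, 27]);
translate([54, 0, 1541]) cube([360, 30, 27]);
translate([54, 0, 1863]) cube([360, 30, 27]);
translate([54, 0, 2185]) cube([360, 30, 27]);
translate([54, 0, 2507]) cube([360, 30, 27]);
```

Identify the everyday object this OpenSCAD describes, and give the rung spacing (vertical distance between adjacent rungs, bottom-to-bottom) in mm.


A ladder. The rung spacing is 322 mm.

Two tall 54×30 posts with 8 short bars between them — a ladder. Adjacent rungs sit at z = 253 and z = 575, so the spacing is 575 − 253 = 322 mm.


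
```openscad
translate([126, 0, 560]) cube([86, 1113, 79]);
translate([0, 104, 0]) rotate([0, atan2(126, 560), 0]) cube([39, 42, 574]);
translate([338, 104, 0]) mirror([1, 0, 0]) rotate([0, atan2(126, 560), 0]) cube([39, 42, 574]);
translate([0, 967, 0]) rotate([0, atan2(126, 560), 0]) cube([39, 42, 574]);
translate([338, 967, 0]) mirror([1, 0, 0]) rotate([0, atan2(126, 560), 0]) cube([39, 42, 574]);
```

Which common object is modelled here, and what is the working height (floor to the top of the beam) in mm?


A sawhorse. The overall height is 639 mm.

A beam across two mirrored pairs of raked legs — a sawhorse. The beam's underside is at z = 560 (matching the legs' vertical rise in atan2(126, 560)) and the beam is 79 mm tall, so its top is at 560 + 79 = 639 mm. The raked legs top out at the beam's underside, so that is the highest point.


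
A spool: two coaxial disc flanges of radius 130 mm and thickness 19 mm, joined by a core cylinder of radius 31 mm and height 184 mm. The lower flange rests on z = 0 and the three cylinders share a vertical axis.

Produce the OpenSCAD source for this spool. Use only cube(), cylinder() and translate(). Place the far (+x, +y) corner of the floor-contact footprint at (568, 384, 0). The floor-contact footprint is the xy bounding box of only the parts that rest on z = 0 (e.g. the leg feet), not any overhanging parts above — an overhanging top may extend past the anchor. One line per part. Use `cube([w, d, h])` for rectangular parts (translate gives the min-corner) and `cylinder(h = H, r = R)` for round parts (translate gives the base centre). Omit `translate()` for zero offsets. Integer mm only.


translate([438, 254, 0]) cylinder(h = 19, r = 130);
translate([438, 254, 19]) cylinder(h = 184, r = 31);
translate([438, 254, 203]) cylinder(h = 19, r = 130);


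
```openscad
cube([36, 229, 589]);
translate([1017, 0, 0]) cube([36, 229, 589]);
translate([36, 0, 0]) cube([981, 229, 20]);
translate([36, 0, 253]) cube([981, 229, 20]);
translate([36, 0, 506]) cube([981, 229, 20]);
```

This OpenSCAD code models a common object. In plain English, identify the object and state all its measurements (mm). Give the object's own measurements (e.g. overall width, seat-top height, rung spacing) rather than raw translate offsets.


An open bookshelf. Two side panels, each 36 mm thick, 229 mm deep and 589 mm tall, stand 1053 mm apart (outside-to-outside). Between them sit 3 shelves, each 20 mm thick and 229 mm deep, spanning the full gap between the sides. The bottom shelf rests on the floor (its underside at z = 0) and the clear gap between one shelf's top and the next shelf's underside is 233 mm.


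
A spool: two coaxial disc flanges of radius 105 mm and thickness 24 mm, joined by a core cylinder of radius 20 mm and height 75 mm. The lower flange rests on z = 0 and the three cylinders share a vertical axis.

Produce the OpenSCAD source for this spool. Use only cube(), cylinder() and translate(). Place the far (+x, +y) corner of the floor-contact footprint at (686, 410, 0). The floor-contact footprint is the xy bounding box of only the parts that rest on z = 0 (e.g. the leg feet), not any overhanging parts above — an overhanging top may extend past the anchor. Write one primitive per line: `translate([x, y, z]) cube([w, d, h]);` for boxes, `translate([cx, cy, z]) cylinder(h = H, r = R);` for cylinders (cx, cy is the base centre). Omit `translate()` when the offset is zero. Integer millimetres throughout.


translate([581, 305, 0]) cylinder(h = 24, r = 105);
translate([581, 305, 24]) cylinder(h = 75, r = 20);
translate([581, 305, 99]) cylinder(h = 24, r = 105);


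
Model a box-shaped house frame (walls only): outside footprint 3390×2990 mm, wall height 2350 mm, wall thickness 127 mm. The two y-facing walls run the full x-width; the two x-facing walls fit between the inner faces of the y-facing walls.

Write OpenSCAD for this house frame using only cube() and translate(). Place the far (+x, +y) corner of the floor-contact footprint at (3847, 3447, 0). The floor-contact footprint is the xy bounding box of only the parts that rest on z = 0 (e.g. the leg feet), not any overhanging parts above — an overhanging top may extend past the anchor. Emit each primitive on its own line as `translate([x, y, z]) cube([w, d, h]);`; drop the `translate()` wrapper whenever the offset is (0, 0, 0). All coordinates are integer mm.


translate([457, 457, 0]) cube([3390, 127, 2350]);
translate([457, 3320, 0]) cube([3390, 127, 2350]);
translate([457, 584, 0]) cube([127, 2736, 2350]);
translate([3720, 584, 0]) cube([127, 2736, 2350]);


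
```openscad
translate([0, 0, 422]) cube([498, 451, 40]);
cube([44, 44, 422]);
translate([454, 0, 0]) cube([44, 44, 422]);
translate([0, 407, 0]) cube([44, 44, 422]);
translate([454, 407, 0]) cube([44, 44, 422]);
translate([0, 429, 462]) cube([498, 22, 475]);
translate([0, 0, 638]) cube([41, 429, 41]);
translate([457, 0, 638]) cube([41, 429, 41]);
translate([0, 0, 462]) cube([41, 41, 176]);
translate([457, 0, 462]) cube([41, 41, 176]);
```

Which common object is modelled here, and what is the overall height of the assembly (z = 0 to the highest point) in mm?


A chair. The overall height is 937 mm.

A slab on four corner posts with a tall panel at the back — a chair. The seat slab sits at z = 422 with thickness 40, and the 475 mm backrest starts at the seat top, so the overall height is 422 + 40 + 475 = 937 mm.


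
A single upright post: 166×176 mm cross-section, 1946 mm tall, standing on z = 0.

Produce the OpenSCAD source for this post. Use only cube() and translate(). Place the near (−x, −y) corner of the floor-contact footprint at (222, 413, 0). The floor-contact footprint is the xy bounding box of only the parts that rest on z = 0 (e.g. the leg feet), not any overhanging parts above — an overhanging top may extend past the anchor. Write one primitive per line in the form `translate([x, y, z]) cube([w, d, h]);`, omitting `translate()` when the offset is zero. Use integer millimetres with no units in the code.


translate([222, 413, 0]) cube([166, 176, 1946]);


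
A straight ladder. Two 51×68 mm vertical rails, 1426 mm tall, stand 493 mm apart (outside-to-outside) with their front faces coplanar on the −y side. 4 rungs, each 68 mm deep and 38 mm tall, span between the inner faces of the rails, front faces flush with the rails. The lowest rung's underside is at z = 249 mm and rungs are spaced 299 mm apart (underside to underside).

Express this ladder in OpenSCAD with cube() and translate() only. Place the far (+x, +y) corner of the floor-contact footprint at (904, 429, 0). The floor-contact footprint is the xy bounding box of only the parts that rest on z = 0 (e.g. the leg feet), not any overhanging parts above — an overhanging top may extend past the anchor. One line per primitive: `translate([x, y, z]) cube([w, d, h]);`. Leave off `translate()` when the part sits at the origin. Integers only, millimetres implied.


translate([411, 361, 0]) cube([51, 68, 1426]);
translate([853, 361, 0]) cube([51, 68, 1426]);
translate([462, 361, 249]) cube([391, 68, 38]);
translate([462, 361, 548]) cube([391, 68, 38]);
translate([462, 361, 847]) cube([391, 68, 38]);
translate([462, 361, 1146]) cube([391, 68, 38]);


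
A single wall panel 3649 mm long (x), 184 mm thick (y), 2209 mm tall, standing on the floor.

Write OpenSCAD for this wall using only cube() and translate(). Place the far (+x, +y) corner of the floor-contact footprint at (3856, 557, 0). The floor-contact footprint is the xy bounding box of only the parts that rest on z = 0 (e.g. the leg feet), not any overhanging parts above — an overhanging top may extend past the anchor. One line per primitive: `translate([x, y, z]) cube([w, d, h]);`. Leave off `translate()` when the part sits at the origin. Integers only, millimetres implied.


translate([207, 373, 0]) cube([3649, 184, 2209]);


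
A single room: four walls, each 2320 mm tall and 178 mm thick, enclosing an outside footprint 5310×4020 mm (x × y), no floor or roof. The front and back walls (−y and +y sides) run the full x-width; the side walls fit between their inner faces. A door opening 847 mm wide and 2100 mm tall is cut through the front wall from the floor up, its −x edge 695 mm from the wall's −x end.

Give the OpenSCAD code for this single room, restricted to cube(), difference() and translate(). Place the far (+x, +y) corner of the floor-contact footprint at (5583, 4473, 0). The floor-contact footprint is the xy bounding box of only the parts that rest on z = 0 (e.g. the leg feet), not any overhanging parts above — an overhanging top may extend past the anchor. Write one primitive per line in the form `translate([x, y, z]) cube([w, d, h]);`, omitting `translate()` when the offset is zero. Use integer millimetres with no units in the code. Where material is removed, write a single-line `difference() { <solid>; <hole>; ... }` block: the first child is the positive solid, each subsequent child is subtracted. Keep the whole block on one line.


difference() { translate([273, 453, 0]) cube([5310, 178, 2320]); translate([968, 453, 0]) cube([847, 178, 2100]); }
translate([273, 4295, 0]) cube([5310, 178, 2320]);
translate([273, 631, 0]) cube([178, 3664, 2320]);
translate([5405, 631, 0]) cube([178, 3664, 2320]);


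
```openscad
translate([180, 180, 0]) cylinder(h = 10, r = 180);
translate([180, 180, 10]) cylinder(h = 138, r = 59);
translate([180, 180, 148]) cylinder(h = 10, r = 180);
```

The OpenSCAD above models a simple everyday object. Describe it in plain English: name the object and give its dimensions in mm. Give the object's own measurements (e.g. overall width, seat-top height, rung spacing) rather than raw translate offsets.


A spool: two coaxial disc flanges of radius 180 mm and thickness 10 mm, joined by a core cylinder of radius 59 mm and height 138 mm. The lower flange rests on z = 0 and the three cylinders share a vertical axis.


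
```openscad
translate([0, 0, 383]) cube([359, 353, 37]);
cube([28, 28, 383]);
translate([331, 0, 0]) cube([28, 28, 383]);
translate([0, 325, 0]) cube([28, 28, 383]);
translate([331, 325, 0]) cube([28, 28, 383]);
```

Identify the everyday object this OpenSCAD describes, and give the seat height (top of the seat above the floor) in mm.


A stool. The seat height is 420 mm.

A 359×353×37 slab at z = 383 on four corner posts — a stool. The seat top is 383 + 37 = 420 mm.


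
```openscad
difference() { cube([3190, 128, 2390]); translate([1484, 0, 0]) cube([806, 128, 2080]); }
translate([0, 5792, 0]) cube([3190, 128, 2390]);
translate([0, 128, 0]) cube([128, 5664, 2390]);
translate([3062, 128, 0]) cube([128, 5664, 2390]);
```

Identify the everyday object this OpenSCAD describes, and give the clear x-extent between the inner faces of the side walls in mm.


A single room. The interior width is 2934 mm.

Four walls enclosing a rectangle with a door in the front wall — a room. Outside width 3190 minus two 128 mm walls gives 2934 mm.


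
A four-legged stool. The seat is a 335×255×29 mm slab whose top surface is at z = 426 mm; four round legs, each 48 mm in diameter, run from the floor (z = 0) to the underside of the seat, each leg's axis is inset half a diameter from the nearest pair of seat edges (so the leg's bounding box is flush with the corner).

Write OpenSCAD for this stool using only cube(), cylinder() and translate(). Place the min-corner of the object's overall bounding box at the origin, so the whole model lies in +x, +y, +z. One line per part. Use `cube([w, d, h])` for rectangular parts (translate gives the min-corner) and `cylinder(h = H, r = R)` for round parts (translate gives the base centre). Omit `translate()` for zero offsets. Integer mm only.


translate([0, 0, 397]) cube([335, 255, 29]);
translate([24, 24, 0]) cylinder(h = 397, r = 24);
translate([311, 24, 0]) cylinder(h = 397, r = 24);
translate([24, 231, 0]) cylinder(h = 397, r = 24);
translate([311, 231, 0]) cylinder(h = 397, r = 24);


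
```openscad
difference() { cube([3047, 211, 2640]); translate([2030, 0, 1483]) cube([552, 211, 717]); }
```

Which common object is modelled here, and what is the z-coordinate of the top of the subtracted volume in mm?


A wall with a window opening. The window head height is 2200 mm.

A wall with a rectangular opening subtracted — a window. Sill at z = 1483, opening 717 mm tall, so the head is at 1483 + 717 = 2200 mm.


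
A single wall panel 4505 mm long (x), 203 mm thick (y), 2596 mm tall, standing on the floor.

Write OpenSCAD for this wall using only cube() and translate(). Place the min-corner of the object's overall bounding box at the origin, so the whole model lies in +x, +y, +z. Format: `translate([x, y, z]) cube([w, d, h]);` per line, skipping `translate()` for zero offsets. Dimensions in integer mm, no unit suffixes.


cube([4505, 203, 2596]);


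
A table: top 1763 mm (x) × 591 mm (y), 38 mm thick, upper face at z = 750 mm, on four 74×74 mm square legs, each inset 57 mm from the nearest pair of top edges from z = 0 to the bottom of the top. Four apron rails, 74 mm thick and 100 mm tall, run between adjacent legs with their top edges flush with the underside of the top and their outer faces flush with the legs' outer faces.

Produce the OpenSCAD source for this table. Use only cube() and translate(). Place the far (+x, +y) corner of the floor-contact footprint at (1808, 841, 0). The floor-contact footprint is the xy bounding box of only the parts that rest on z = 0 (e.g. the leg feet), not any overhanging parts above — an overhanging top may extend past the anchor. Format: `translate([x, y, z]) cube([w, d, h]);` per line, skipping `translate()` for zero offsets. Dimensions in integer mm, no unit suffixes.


// leg_h = 750 - 38 = 712
// apron z = 712 - 100 = 612
translate([102, 307, 712]) cube([1763, 591, 38]);
translate([159, 364, 0]) cube([74, 74, 712]);
translate([1734, 364, 0]) cube([74, 74, 712]);
translate([159, 767, 0]) cube([74, 74, 712]);
translate([1734, 767, 0]) cube([74, 74, 712]);
translate([233, 364, 612]) cube([1501, 74, 100]);
translate([233, 767, 612]) cube([1501, 74, 100]);
translate([159, 438, 612]) cube([74, 329, 100]);
translate([1734, 438, 612]) cube([74, 329, 100]);


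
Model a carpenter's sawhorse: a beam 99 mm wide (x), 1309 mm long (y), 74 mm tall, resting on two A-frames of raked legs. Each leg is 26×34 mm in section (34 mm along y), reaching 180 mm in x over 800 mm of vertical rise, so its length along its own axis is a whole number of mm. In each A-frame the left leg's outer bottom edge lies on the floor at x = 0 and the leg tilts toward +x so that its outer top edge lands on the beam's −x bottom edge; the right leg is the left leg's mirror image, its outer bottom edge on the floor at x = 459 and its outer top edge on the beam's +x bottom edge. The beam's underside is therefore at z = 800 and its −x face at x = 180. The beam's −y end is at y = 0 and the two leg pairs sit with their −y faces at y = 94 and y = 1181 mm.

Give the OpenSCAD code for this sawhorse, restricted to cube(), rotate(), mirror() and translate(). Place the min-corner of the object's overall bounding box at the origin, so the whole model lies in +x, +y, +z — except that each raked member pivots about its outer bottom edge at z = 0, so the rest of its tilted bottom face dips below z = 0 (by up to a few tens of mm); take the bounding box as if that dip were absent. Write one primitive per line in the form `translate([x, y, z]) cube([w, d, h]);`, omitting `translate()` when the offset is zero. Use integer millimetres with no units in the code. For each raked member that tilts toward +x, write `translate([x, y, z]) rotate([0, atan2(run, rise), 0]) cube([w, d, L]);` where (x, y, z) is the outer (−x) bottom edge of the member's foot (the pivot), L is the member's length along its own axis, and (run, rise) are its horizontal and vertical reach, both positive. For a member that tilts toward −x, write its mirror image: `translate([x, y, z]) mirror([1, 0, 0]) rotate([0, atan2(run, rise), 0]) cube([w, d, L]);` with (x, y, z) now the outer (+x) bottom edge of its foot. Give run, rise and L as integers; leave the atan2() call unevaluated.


// leg length = √(180² + 800²) = 820
// right-leg outer foot x = 2·180 + 99 = 459
// beam min-corner = (180, 0, 800)
translate([180, 0, 800]) cube([99, 1309, 74]);
translate([0, 94, 0]) rotate([0, atan2(180, 800), 0]) cube([26, 34, 820]);
translate([459, 94, 0]) mirror([1, 0, 0]) rotate([0, atan2(180, 800), 0]) cube([26, 34, 820]);
translate([0, 1181, 0]) rotate([0, atan2(180, 800), 0]) cube([26, 34, 820]);
translate([459, 1181, 0]) mirror([1, 0, 0]) rotate([0, atan2(180, 800), 0]) cube([26, 34, 820]);


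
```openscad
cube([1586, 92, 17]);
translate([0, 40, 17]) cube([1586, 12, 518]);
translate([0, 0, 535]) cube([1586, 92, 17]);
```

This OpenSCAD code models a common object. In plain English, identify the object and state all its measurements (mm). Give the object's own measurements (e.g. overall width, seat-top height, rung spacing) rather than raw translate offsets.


An I-beam lying along x, 1586 mm long. Overall section height 552 mm. Two flanges 92 mm wide (y) and 17 mm thick, one on the floor and one at the top; a web 12 mm thick runs between them, centred on the flange width.


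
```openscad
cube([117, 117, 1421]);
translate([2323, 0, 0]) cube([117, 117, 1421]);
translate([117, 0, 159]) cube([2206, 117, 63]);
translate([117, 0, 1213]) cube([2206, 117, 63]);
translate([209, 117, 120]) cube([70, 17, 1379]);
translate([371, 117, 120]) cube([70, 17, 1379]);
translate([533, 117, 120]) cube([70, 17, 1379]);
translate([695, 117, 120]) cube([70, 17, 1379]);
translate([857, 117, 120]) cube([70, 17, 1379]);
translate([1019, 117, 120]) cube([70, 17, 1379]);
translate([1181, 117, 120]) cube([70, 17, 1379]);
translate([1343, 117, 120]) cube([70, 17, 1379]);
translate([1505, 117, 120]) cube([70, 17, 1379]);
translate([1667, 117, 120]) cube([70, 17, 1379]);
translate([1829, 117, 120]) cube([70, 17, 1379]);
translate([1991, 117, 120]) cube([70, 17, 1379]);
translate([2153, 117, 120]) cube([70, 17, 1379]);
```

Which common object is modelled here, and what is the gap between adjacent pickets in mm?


A fence section. The picket gap is 92 mm.

Two posts, two rails, 13 pickets — a fence section. Span 2206 mm holds 13 pickets of 70 mm with 14 equal gaps: ⌊(2206 − 13·70) / 14⌋ = 92 mm.


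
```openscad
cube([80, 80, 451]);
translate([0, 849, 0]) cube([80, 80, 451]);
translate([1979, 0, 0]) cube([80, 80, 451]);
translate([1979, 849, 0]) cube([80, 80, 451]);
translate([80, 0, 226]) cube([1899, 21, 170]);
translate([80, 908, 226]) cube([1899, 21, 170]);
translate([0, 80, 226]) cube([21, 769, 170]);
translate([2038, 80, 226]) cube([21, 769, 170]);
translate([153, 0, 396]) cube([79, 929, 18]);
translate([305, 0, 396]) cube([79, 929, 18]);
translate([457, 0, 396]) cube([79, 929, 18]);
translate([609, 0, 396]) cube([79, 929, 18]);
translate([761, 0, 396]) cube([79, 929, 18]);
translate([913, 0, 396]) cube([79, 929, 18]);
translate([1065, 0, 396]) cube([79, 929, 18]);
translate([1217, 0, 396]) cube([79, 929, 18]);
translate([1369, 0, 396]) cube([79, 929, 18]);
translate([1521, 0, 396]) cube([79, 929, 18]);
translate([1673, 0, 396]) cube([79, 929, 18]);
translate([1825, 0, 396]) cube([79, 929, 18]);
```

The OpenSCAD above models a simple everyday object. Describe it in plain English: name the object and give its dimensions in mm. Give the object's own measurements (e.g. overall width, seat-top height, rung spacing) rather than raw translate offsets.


A bed frame 2059 mm long (x) by 929 mm wide (y). Four 80×80 mm corner posts, 451 mm tall, at the corners of the footprint. Four rails of 21 mm thickness and 170 mm height run between adjacent posts with their undersides at z = 226 mm, their outer faces flush with the outside of the frame (the two x-running rails run between the posts' inner faces; the two y-running rails run between the posts' inner faces). 12 slats, each 79 mm wide (x) and 18 mm thick, lie across the top of the two x-running rails, running the full 929 mm width of the frame in y; along x they sit between the end posts with a 73 mm gap after the −x posts and between neighbouring slats, leaving 75 mm before the +x posts.


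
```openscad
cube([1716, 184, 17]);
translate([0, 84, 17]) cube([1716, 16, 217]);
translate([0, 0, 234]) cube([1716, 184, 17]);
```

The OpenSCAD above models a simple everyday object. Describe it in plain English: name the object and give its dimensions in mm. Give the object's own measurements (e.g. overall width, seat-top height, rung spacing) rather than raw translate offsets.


An I-beam lying along x, 1716 mm long. Overall section height 251 mm. Two flanges 184 mm wide (y) and 17 mm thick, one on the floor and one at the top; a web 16 mm thick runs between them, centred on the flange width.
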